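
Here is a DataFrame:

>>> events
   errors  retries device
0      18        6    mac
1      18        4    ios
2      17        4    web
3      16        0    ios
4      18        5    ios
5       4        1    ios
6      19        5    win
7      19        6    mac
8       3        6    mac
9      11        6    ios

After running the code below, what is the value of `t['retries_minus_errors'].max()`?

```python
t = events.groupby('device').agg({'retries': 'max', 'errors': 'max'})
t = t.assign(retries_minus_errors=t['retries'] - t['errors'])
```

group by device: max(retries), max(errors):
        retries  errors
device                 
ios           6      18
mac           6      19
web           4      17
win           5      19
add column retries_minus_errors = t['retries'] - t['errors']:
        retries  errors  retries_minus_errors
device                                       
ios           6      18                   -12
mac           6      19                   -13
web           4      17                   -13
win           5      19                   -14
Hence -12.

-12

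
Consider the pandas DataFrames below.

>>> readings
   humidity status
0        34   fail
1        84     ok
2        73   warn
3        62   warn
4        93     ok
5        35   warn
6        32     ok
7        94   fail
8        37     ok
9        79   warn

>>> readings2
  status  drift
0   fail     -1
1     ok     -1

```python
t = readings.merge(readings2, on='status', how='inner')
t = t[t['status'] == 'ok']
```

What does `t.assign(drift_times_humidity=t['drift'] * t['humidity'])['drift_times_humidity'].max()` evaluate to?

-32

merge on 'status' (how='inner') → 6 rows:
   humidity status  drift
0        34   fail     -1
1        84     ok     -1
2        93     ok     -1
3        32     ok     -1
4        94   fail     -1
5        37     ok     -1
filter rows where status == 'ok':
   humidity status  drift
1        84     ok     -1
2        93     ok     -1
3        32     ok     -1
5        37     ok     -1
add column drift_times_humidity = t['drift'] * t['humidity']:
   humidity status  drift  drift_times_humidity
1        84     ok     -1                   -84
2        93     ok     -1                   -93
3        32     ok     -1                   -32
5        37     ok     -1                   -37
Hence -32.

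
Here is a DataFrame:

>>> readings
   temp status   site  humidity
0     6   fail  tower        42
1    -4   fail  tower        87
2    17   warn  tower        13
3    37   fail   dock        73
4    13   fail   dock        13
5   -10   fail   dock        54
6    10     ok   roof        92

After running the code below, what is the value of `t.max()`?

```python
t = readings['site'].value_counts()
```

value_counts of site:
site
tower    3
dock     3
roof     1
Name: count, dtype: int64

3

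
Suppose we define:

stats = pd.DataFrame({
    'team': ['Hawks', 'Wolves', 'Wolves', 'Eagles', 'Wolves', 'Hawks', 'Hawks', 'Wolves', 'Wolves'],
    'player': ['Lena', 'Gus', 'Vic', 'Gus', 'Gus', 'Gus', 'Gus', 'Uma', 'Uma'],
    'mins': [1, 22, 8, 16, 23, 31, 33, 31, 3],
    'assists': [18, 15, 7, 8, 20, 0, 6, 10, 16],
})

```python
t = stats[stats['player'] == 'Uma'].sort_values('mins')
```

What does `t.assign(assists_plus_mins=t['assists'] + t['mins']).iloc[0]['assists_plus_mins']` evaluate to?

filter rows where player == 'Uma':
     team player  mins  assists
7  Wolves    Uma    31       10
8  Wolves    Uma     3       16
sort by mins:
     team player  mins  assists
8  Wolves    Uma     3       16
7  Wolves    Uma    31       10
add column assists_plus_mins = t['assists'] + t['mins']:
     team player  mins  assists  assists_plus_mins
8  Wolves    Uma     3       16                 19
7  Wolves    Uma    31       10                 41
Then the value at position 0, column 'assists_plus_mins': 19

19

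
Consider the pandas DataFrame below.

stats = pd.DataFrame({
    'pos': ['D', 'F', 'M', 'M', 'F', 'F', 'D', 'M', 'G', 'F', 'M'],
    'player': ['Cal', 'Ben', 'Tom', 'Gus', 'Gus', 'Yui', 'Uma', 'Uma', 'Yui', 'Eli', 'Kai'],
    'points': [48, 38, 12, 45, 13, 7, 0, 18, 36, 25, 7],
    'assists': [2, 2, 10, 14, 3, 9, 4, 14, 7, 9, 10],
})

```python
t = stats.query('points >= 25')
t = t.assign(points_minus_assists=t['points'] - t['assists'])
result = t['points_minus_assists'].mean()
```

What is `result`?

filter rows where points >= 25:
  pos player  points  assists
0   D    Cal      48        2
1   F    Ben      38        2
3   M    Gus      45       14
8   G    Yui      36        7
9   F    Eli      25        9
add column points_minus_assists = t['points'] - t['assists']:
  pos player  points  assists  points_minus_assists
0   D    Cal      48        2                    46
1   F    Ben      38        2                    36
3   M    Gus      45       14                    31
8   G    Yui      36        7                    29
9   F    Eli      25        9                    16
The mean of column 'points_minus_assists' is 31.6.

31.6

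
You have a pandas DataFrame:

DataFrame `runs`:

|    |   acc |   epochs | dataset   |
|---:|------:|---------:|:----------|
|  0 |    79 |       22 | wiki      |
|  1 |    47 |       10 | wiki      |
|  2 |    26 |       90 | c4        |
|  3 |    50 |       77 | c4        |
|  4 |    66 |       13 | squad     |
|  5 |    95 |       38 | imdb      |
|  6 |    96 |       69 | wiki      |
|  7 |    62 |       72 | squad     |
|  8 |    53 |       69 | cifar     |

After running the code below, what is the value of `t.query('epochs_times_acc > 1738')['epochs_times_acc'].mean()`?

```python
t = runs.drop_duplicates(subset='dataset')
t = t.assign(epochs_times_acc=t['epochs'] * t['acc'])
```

3202.33333333

drop duplicate dataset (keep=first):
   acc  epochs dataset
0   79      22    wiki
2   26      90      c4
4   66      13   squad
5   95      38    imdb
8   53      69   cifar
add column epochs_times_acc = t['epochs'] * t['acc']:
   acc  epochs dataset  epochs_times_acc
0   79      22    wiki              1738
2   26      90      c4              2340
4   66      13   squad               858
5   95      38    imdb              3610
8   53      69   cifar              3657
filter rows where epochs_times_acc > 1738:
   acc  epochs dataset  epochs_times_acc
2   26      90      c4              2340
5   95      38    imdb              3610
8   53      69   cifar              3657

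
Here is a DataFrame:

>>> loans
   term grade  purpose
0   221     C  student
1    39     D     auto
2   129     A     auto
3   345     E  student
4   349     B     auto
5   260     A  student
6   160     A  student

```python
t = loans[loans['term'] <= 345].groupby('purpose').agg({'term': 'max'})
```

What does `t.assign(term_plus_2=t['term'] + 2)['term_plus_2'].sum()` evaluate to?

filter rows where term <= 345:
   term grade  purpose
0   221     C  student
1    39     D     auto
2   129     A     auto
3   345     E  student
5   260     A  student
6   160     A  student
group by purpose, max of term:
         term
purpose      
auto      129
student   345
add column term_plus_2 = t['term'] + 2:
         term  term_plus_2
purpose                   
auto      129          131
student   345          347
sum of column 'term_plus_2' → 478

478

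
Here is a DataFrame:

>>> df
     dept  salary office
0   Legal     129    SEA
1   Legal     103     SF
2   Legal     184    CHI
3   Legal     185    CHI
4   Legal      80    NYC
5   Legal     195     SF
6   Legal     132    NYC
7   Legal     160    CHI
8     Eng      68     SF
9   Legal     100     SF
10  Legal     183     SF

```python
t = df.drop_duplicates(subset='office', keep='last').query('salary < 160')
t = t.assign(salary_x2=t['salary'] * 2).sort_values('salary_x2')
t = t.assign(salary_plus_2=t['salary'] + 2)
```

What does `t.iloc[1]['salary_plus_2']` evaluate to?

134

drop duplicate office (keep=last):
     dept  salary office
0   Legal     129    SEA
6   Legal     132    NYC
7   Legal     160    CHI
10  Legal     183     SF
filter rows where salary < 160:
    dept  salary office
0  Legal     129    SEA
6  Legal     132    NYC
add column salary_x2 = t['salary'] * 2:
    dept  salary office  salary_x2
0  Legal     129    SEA        258
6  Legal     132    NYC        264
sort by salary_x2:
    dept  salary office  salary_x2
0  Legal     129    SEA        258
6  Legal     132    NYC        264
add column salary_plus_2 = t['salary'] + 2:
    dept  salary office  salary_x2  salary_plus_2
0  Legal     129    SEA        258            131
6  Legal     132    NYC        264            134
Hence 134.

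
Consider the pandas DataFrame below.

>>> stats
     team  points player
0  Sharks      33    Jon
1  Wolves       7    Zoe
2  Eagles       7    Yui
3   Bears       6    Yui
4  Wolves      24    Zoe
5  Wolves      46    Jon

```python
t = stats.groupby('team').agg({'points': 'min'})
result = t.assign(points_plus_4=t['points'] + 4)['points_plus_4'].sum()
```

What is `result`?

69

group by team, min of points:
        points
team          
Bears        6
Eagles       7
Sharks      33
Wolves       7
add column points_plus_4 = t['points'] + 4:
        points  points_plus_4
team                         
Bears        6             10
Eagles       7             11
Sharks      33             37
Wolves       7             11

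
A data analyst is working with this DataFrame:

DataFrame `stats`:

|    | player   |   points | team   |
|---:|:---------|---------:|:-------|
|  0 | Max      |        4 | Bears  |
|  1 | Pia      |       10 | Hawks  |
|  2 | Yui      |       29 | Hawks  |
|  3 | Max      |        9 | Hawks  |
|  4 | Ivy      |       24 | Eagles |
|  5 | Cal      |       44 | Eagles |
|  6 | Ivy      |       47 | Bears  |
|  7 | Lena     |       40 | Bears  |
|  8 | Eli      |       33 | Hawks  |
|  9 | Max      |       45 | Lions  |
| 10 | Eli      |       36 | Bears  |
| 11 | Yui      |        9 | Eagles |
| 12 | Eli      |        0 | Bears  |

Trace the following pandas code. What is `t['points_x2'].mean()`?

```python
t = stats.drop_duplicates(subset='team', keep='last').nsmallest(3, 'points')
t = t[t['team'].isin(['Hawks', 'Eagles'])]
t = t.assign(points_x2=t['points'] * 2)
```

42.0

drop duplicate team (keep=last):
   player  points    team
8     Eli      33   Hawks
9     Max      45   Lions
11    Yui       9  Eagles
12    Eli       0   Bears
take 3 rows with smallest points:
   player  points    team
12    Eli       0   Bears
11    Yui       9  Eagles
8     Eli      33   Hawks
filter rows where team in ['Hawks', 'Eagles']:
   player  points    team
11    Yui       9  Eagles
8     Eli      33   Hawks
add column points_x2 = t['points'] * 2:
   player  points    team  points_x2
11    Yui       9  Eagles         18
8     Eli      33   Hawks         66
Hence 42.0.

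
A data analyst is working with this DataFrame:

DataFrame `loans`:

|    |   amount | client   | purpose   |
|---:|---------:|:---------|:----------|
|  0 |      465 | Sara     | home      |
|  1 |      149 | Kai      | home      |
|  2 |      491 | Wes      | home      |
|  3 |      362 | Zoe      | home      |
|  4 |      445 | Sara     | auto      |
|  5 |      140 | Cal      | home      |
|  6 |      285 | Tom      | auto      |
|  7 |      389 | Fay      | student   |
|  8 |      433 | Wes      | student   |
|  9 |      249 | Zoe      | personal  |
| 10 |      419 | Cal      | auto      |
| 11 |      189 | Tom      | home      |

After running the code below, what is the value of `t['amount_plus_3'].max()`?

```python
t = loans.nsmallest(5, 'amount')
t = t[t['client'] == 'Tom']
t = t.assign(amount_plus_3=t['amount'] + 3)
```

take 5 rows with smallest amount:
    amount client   purpose
5      140    Cal      home
1      149    Kai      home
11     189    Tom      home
9      249    Zoe  personal
6      285    Tom      auto
filter rows where client == 'Tom':
    amount client purpose
11     189    Tom    home
6      285    Tom    auto
add column amount_plus_3 = t['amount'] + 3:
    amount client purpose  amount_plus_3
11     189    Tom    home            192
6      285    Tom    auto            288

288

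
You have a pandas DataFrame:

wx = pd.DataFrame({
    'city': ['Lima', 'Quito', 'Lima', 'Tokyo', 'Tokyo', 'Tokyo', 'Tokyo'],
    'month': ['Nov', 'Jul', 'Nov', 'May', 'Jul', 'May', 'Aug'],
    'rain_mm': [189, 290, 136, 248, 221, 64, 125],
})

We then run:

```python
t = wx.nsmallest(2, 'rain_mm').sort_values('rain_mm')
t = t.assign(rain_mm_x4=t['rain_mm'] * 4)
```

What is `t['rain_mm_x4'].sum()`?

756

take 2 rows with smallest rain_mm:
    city month  rain_mm
5  Tokyo   May       64
6  Tokyo   Aug      125
sort by rain_mm:
    city month  rain_mm
5  Tokyo   May       64
6  Tokyo   Aug      125
add column rain_mm_x4 = t['rain_mm'] * 4:
    city month  rain_mm  rain_mm_x4
5  Tokyo   May       64         256
6  Tokyo   Aug      125         500
Reading off the sum of column 'rain_mm_x4', we get 756.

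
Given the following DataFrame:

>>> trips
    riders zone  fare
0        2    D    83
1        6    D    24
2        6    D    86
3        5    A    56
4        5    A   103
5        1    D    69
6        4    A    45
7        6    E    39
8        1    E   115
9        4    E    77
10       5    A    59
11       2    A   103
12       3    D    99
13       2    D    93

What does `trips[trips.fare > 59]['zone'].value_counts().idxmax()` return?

D

filter rows where fare > 59:
    riders zone  fare
0        2    D    83
2        6    D    86
4        5    A   103
5        1    D    69
8        1    E   115
9        4    E    77
11       2    A   103
12       3    D    99
13       2    D    93
value_counts of zone:
zone
D    5
A    2
E    2
Name: count, dtype: int64
Reading off the label with the largest value, we get D.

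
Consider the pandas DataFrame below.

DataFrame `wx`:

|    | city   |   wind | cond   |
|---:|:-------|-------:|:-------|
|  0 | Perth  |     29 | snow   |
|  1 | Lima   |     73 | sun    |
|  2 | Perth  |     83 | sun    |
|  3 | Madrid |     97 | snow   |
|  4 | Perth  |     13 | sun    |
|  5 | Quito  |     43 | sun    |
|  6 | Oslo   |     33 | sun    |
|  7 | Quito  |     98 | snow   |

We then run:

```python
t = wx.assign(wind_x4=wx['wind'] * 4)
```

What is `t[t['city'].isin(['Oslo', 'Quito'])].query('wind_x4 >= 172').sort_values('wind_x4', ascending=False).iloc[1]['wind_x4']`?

add column wind_x4 = wx['wind'] * 4:
     city  wind  cond  wind_x4
0   Perth    29  snow      116
1    Lima    73   sun      292
2   Perth    83   sun      332
3  Madrid    97  snow      388
4   Perth    13   sun       52
5   Quito    43   sun      172
6    Oslo    33   sun      132
7   Quito    98  snow      392
filter rows where city in ['Oslo', 'Quito']:
    city  wind  cond  wind_x4
5  Quito    43   sun      172
6   Oslo    33   sun      132
7  Quito    98  snow      392
filter rows where wind_x4 >= 172:
    city  wind  cond  wind_x4
5  Quito    43   sun      172
7  Quito    98  snow      392
sort by wind_x4 descending:
    city  wind  cond  wind_x4
7  Quito    98  snow      392
5  Quito    43   sun      172
value at position 1, column 'wind_x4' → 172

172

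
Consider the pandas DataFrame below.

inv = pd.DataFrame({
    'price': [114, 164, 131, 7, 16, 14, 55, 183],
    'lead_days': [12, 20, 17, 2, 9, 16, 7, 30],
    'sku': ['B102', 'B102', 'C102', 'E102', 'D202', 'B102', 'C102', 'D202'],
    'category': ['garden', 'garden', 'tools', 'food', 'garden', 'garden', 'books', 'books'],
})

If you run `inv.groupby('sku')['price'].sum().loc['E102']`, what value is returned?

group by sku, sum of price:
sku
B102    292
C102    186
D202    199
E102      7
Name: price, dtype: int64
Reading off the value at index 'E102', we get 7.

7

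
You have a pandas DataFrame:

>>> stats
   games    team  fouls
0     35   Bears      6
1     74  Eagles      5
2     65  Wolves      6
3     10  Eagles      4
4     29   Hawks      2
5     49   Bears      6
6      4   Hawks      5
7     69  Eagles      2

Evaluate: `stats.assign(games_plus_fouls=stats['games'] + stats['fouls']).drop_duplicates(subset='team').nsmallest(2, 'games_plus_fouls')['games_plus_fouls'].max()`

add column games_plus_fouls = stats['games'] + stats['fouls']:
   games    team  fouls  games_plus_fouls
0     35   Bears      6                41
1     74  Eagles      5                79
2     65  Wolves      6                71
3     10  Eagles      4                14
4     29   Hawks      2                31
5     49   Bears      6                55
6      4   Hawks      5                 9
7     69  Eagles      2                71
drop duplicate team (keep=first):
   games    team  fouls  games_plus_fouls
0     35   Bears      6                41
1     74  Eagles      5                79
2     65  Wolves      6                71
4     29   Hawks      2                31
take 2 rows with smallest games_plus_fouls:
   games   team  fouls  games_plus_fouls
4     29  Hawks      2                31
0     35  Bears      6                41

41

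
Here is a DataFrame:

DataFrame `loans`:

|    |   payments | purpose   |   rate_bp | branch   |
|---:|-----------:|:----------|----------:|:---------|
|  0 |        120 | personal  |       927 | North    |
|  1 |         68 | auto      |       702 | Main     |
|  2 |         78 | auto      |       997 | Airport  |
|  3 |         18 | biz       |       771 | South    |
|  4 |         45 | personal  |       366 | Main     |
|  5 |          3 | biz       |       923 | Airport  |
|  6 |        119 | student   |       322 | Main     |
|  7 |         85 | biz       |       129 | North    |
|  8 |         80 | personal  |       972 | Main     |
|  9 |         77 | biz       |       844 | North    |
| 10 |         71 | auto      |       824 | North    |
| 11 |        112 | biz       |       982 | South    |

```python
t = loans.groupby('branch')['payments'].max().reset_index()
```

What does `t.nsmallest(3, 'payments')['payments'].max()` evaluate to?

119

group by branch, max of payments:
branch
Airport     78
Main       119
North      120
South      112
Name: payments, dtype: int64
reset_index():
    branch  payments
0  Airport        78
1     Main       119
2    North       120
3    South       112
take 3 rows with smallest payments:
    branch  payments
0  Airport        78
3    South       112
1     Main       119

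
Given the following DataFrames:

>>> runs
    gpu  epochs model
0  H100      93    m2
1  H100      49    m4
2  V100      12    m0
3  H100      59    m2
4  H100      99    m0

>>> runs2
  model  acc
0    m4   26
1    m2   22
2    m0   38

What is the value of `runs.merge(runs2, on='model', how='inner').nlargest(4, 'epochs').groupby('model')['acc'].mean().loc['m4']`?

merge on 'model' (how='inner') → 5 rows:
    gpu  epochs model  acc
0  H100      93    m2   22
1  H100      49    m4   26
2  V100      12    m0   38
3  H100      59    m2   22
4  H100      99    m0   38
take 4 rows with largest epochs:
    gpu  epochs model  acc
4  H100      99    m0   38
0  H100      93    m2   22
3  H100      59    m2   22
1  H100      49    m4   26
group by model, mean of acc:
model
m0    38.0
m2    22.0
m4    26.0
Name: acc, dtype: float64
Taking the value at index 'm4' gives 26.0.

26.0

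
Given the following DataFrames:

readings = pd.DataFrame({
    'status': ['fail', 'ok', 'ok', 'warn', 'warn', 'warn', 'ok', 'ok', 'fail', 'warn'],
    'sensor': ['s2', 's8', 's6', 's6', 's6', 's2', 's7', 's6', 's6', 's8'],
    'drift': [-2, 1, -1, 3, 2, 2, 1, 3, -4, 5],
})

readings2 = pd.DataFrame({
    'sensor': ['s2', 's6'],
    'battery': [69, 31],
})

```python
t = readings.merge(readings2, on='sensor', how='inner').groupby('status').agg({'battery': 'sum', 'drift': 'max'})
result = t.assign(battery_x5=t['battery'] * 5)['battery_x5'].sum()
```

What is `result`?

merge on 'sensor' (how='inner') → 7 rows:
  status sensor  drift  battery
0   fail     s2     -2       69
1     ok     s6     -1       31
2   warn     s6      3       31
3   warn     s6      2       31
4   warn     s2      2       69
5     ok     s6      3       31
6   fail     s6     -4       31
group by status: sum(battery), max(drift):
        battery  drift
status                
fail        100     -2
ok           62      3
warn        131      3
add column battery_x5 = t['battery'] * 5:
        battery  drift  battery_x5
status                            
fail        100     -2         500
ok           62      3         310
warn        131      3         655

1465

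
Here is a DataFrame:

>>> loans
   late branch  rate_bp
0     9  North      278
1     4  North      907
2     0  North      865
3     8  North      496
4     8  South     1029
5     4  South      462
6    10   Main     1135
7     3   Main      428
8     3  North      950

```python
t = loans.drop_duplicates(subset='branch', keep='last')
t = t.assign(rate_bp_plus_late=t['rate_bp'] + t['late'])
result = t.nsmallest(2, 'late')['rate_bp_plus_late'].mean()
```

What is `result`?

692.0

drop duplicate branch (keep=last):
   late branch  rate_bp
5     4  South      462
7     3   Main      428
8     3  North      950
add column rate_bp_plus_late = t['rate_bp'] + t['late']:
   late branch  rate_bp  rate_bp_plus_late
5     4  South      462                466
7     3   Main      428                431
8     3  North      950                953
take 2 rows with smallest late:
   late branch  rate_bp  rate_bp_plus_late
7     3   Main      428                431
8     3  North      950                953
The mean of column 'rate_bp_plus_late' is 692.0.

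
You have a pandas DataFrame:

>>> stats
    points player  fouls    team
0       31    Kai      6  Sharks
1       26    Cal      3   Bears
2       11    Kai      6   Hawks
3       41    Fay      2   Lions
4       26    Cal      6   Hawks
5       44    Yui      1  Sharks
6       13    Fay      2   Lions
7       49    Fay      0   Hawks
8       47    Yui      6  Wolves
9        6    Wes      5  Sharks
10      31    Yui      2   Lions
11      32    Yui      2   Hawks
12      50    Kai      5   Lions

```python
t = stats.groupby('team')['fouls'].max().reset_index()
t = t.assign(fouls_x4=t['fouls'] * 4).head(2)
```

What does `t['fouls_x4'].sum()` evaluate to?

group by team, max of fouls:
team
Bears     3
Hawks     6
Lions     5
Sharks    6
Wolves    6
Name: fouls, dtype: int64
reset_index():
     team  fouls
0   Bears      3
1   Hawks      6
2   Lions      5
3  Sharks      6
4  Wolves      6
add column fouls_x4 = t['fouls'] * 4:
     team  fouls  fouls_x4
0   Bears      3        12
1   Hawks      6        24
2   Lions      5        20
3  Sharks      6        24
4  Wolves      6        24
take first 2 rows:
    team  fouls  fouls_x4
0  Bears      3        12
1  Hawks      6        24
sum of column 'fouls_x4' → 36

36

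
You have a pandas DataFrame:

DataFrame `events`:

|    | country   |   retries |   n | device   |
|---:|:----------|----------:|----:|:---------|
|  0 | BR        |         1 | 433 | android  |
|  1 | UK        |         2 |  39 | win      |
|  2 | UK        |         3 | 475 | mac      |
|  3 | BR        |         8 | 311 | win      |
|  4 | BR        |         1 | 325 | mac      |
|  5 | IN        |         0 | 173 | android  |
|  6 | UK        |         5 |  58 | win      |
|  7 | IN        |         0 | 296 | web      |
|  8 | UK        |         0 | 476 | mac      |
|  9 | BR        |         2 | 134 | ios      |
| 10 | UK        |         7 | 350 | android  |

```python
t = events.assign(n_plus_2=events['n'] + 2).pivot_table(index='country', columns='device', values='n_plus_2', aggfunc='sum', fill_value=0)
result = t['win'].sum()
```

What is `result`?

add column n_plus_2 = events['n'] + 2:
   country  retries    n   device  n_plus_2
0       BR        1  433  android       435
1       UK        2   39      win        41
2       UK        3  475      mac       477
3       BR        8  311      win       313
4       BR        1  325      mac       327
5       IN        0  173  android       175
6       UK        5   58      win        60
7       IN        0  296      web       298
8       UK        0  476      mac       478
9       BR        2  134      ios       136
10      UK        7  350  android       352
pivot: rows=country, cols=device, sum(n_plus_2):
device   android  ios  mac  web  win
country                             
BR           435  136  327    0  313
IN           175    0    0  298    0
UK           352    0  955    0  101

414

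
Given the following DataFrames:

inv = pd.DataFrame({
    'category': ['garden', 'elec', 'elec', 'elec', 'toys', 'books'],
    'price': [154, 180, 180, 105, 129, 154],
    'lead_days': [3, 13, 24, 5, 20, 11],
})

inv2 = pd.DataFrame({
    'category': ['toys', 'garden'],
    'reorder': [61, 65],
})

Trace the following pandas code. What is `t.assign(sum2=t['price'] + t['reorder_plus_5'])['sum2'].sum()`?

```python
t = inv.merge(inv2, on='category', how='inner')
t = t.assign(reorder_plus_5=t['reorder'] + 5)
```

merge on 'category' (how='inner') → 2 rows:
  category  price  lead_days  reorder
0   garden    154          3       65
1     toys    129         20       61
add column reorder_plus_5 = t['reorder'] + 5:
  category  price  lead_days  reorder  reorder_plus_5
0   garden    154          3       65              70
1     toys    129         20       61              66
add column sum2 = t['price'] + t['reorder_plus_5']:
  category  price  lead_days  reorder  reorder_plus_5  sum2
0   garden    154          3       65              70   224
1     toys    129         20       61              66   195
Then the sum of column 'sum2': 419

419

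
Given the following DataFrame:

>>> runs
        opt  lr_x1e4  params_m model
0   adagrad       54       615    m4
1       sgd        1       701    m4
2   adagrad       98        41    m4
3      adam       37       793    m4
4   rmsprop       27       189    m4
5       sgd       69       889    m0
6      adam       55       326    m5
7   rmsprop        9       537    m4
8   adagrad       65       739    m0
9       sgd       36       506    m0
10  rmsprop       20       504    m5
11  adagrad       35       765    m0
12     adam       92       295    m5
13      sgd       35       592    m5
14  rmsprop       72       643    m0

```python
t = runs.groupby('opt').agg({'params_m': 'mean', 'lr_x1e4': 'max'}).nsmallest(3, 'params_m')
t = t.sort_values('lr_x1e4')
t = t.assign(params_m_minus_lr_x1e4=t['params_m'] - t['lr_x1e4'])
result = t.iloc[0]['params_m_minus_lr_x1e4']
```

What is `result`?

group by opt: mean(params_m), max(lr_x1e4):
           params_m  lr_x1e4
opt                         
adagrad  540.000000       98
adam     471.333333       92
rmsprop  468.250000       72
sgd      672.000000       69
take 3 rows with smallest params_m:
           params_m  lr_x1e4
opt                         
rmsprop  468.250000       72
adam     471.333333       92
adagrad  540.000000       98
sort by lr_x1e4:
           params_m  lr_x1e4
opt                         
rmsprop  468.250000       72
adam     471.333333       92
adagrad  540.000000       98
add column params_m_minus_lr_x1e4 = t['params_m'] - t['lr_x1e4']:
           params_m  lr_x1e4  params_m_minus_lr_x1e4
opt                                                 
rmsprop  468.250000       72              396.250000
adam     471.333333       92              379.333333
adagrad  540.000000       98              442.000000
Hence 396.25.

396.25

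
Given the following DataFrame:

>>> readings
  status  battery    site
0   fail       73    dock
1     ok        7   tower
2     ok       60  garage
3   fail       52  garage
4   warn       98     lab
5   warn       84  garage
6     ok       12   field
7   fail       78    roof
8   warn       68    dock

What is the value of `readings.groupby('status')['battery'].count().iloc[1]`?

group by status, count of battery:
status
fail    3
ok      3
warn    3
Name: battery, dtype: int64
Finally, value at position 1 = 3.

3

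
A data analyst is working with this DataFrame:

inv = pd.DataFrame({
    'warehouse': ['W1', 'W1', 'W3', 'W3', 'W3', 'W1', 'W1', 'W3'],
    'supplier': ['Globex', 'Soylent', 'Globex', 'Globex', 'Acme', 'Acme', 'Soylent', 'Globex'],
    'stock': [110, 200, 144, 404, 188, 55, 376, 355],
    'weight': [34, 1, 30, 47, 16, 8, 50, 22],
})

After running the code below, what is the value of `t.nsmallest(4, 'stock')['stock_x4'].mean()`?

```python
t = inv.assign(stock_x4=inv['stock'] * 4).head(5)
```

add column stock_x4 = inv['stock'] * 4:
  warehouse supplier  stock  weight  stock_x4
0        W1   Globex    110      34       440
1        W1  Soylent    200       1       800
2        W3   Globex    144      30       576
3        W3   Globex    404      47      1616
4        W3     Acme    188      16       752
5        W1     Acme     55       8       220
6        W1  Soylent    376      50      1504
7        W3   Globex    355      22      1420
take first 5 rows:
  warehouse supplier  stock  weight  stock_x4
0        W1   Globex    110      34       440
1        W1  Soylent    200       1       800
2        W3   Globex    144      30       576
3        W3   Globex    404      47      1616
4        W3     Acme    188      16       752
take 4 rows with smallest stock:
  warehouse supplier  stock  weight  stock_x4
0        W1   Globex    110      34       440
2        W3   Globex    144      30       576
4        W3     Acme    188      16       752
1        W1  Soylent    200       1       800
Taking the mean of column 'stock_x4' gives 642.0.

642.0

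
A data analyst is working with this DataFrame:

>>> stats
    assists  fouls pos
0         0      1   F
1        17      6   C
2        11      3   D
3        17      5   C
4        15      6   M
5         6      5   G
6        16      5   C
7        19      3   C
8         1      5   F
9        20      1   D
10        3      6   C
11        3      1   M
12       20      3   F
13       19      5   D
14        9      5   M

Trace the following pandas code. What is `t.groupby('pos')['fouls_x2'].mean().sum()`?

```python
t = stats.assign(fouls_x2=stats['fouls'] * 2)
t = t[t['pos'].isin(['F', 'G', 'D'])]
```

add column fouls_x2 = stats['fouls'] * 2:
    assists  fouls pos  fouls_x2
0         0      1   F         2
1        17      6   C        12
2        11      3   D         6
3        17      5   C        10
4        15      6   M        12
5         6      5   G        10
6        16      5   C        10
7        19      3   C         6
8         1      5   F        10
9        20      1   D         2
10        3      6   C        12
11        3      1   M         2
12       20      3   F         6
13       19      5   D        10
14        9      5   M        10
filter rows where pos in ['F', 'G', 'D']:
    assists  fouls pos  fouls_x2
0         0      1   F         2
2        11      3   D         6
5         6      5   G        10
8         1      5   F        10
9        20      1   D         2
12       20      3   F         6
13       19      5   D        10
group by pos, mean of fouls_x2:
pos
D     6.0
F     6.0
G    10.0
Name: fouls_x2, dtype: float64
Then the sum of the resulting series: 22.0

22.0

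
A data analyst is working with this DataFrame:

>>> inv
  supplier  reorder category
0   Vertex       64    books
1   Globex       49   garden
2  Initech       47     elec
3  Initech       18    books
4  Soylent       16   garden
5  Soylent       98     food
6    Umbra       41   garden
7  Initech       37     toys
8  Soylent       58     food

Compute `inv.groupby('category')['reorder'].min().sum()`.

group by category, min of reorder:
category
books     18
elec      47
food      58
garden    16
toys      37
Name: reorder, dtype: int64
Taking the sum of the resulting series gives 176.

176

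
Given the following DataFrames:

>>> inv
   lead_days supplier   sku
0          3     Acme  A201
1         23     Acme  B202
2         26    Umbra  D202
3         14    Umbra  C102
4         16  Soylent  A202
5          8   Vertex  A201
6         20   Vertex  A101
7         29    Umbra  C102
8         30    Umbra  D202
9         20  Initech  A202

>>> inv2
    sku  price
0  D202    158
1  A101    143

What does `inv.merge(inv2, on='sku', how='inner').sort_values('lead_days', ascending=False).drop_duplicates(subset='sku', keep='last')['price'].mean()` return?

150.5

merge on 'sku' (how='inner') → 3 rows:
   lead_days supplier   sku  price
0         26    Umbra  D202    158
1         20   Vertex  A101    143
2         30    Umbra  D202    158
sort by lead_days descending:
   lead_days supplier   sku  price
2         30    Umbra  D202    158
0         26    Umbra  D202    158
1         20   Vertex  A101    143
drop duplicate sku (keep=last):
   lead_days supplier   sku  price
0         26    Umbra  D202    158
1         20   Vertex  A101    143
Finally, mean of column 'price' = 150.5.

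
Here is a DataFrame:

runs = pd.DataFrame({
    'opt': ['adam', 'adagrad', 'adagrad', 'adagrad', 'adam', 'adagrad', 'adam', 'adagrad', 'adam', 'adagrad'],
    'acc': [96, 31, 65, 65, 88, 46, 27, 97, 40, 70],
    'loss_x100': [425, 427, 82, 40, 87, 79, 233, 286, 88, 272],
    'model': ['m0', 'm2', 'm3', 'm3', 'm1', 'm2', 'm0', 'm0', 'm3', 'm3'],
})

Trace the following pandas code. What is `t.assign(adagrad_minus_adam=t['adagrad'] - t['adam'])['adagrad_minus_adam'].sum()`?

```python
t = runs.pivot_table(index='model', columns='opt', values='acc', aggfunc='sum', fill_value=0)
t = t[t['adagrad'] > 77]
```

pivot: rows=model, cols=opt, sum(acc):
opt    adagrad  adam
model               
m0          97   123
m1           0    88
m2          77     0
m3         200    40
filter rows where adagrad > 77:
opt    adagrad  adam
model               
m0          97   123
m3         200    40
add column adagrad_minus_adam = t['adagrad'] - t['adam']:
opt    adagrad  adam  adagrad_minus_adam
model                                   
m0          97   123                 -26
m3         200    40                 160
Then the sum of column 'adagrad_minus_adam': 134

134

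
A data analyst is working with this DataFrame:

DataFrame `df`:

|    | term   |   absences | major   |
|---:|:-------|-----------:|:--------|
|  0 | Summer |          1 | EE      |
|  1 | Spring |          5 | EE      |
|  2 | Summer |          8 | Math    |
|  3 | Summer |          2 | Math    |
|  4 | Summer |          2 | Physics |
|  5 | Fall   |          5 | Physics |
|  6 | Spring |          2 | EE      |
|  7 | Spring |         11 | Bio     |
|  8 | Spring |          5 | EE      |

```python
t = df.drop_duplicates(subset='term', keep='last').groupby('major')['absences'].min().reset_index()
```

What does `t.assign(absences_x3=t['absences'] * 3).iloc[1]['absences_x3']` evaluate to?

drop duplicate term (keep=last):
     term  absences    major
4  Summer         2  Physics
5    Fall         5  Physics
8  Spring         5       EE
group by major, min of absences:
major
EE         5
Physics    2
Name: absences, dtype: int64
reset_index():
     major  absences
0       EE         5
1  Physics         2
add column absences_x3 = t['absences'] * 3:
     major  absences  absences_x3
0       EE         5           15
1  Physics         2            6
Finally, value at position 1, column 'absences_x3' = 6.

6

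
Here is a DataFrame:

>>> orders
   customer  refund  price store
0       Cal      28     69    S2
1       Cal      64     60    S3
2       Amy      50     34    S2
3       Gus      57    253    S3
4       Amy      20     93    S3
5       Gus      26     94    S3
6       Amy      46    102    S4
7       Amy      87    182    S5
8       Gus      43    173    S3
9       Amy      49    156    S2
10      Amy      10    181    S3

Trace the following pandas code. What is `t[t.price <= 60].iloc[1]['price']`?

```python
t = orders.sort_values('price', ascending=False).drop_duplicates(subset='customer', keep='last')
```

sort by price descending:
   customer  refund  price store
3       Gus      57    253    S3
7       Amy      87    182    S5
10      Amy      10    181    S3
8       Gus      43    173    S3
9       Amy      49    156    S2
6       Amy      46    102    S4
5       Gus      26     94    S3
4       Amy      20     93    S3
0       Cal      28     69    S2
1       Cal      64     60    S3
2       Amy      50     34    S2
drop duplicate customer (keep=last):
  customer  refund  price store
5      Gus      26     94    S3
1      Cal      64     60    S3
2      Amy      50     34    S2
filter rows where price <= 60:
  customer  refund  price store
1      Cal      64     60    S3
2      Amy      50     34    S2
Taking the value at position 1, column 'price' gives 34.

34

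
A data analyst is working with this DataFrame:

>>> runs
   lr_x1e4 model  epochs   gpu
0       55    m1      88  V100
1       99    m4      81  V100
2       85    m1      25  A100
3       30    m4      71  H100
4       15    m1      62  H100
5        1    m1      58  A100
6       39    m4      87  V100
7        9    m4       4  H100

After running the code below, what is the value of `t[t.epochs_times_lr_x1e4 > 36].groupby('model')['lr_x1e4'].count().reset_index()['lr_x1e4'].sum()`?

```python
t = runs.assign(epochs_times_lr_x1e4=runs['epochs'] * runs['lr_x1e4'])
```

7

add column epochs_times_lr_x1e4 = runs['epochs'] * runs['lr_x1e4']:
   lr_x1e4 model  epochs   gpu  epochs_times_lr_x1e4
0       55    m1      88  V100                  4840
1       99    m4      81  V100                  8019
2       85    m1      25  A100                  2125
3       30    m4      71  H100                  2130
4       15    m1      62  H100                   930
5        1    m1      58  A100                    58
6       39    m4      87  V100                  3393
7        9    m4       4  H100                    36
filter rows where epochs_times_lr_x1e4 > 36:
   lr_x1e4 model  epochs   gpu  epochs_times_lr_x1e4
0       55    m1      88  V100                  4840
1       99    m4      81  V100                  8019
2       85    m1      25  A100                  2125
3       30    m4      71  H100                  2130
4       15    m1      62  H100                   930
5        1    m1      58  A100                    58
6       39    m4      87  V100                  3393
group by model, count of lr_x1e4:
model
m1    4
m4    3
Name: lr_x1e4, dtype: int64
reset_index():
  model  lr_x1e4
0    m1        4
1    m4        3
Hence 7.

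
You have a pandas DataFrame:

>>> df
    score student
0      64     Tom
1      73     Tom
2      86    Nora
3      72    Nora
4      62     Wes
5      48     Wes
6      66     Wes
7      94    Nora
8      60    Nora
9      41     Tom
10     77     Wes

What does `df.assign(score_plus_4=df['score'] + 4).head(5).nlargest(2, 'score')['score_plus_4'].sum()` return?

add column score_plus_4 = df['score'] + 4:
    score student  score_plus_4
0      64     Tom            68
1      73     Tom            77
2      86    Nora            90
3      72    Nora            76
4      62     Wes            66
5      48     Wes            52
6      66     Wes            70
7      94    Nora            98
8      60    Nora            64
9      41     Tom            45
10     77     Wes            81
take first 5 rows:
   score student  score_plus_4
0     64     Tom            68
1     73     Tom            77
2     86    Nora            90
3     72    Nora            76
4     62     Wes            66
take 2 rows with largest score:
   score student  score_plus_4
2     86    Nora            90
1     73     Tom            77
Finally, sum of column 'score_plus_4' = 167.

167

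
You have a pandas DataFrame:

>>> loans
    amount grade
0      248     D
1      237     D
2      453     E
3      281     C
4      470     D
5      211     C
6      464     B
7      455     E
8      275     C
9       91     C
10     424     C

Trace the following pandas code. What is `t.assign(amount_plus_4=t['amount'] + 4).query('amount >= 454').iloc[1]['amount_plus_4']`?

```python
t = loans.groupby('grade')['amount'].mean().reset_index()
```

group by grade, mean of amount:
grade
B    464.000000
C    256.400000
D    318.333333
E    454.000000
Name: amount, dtype: float64
reset_index():
  grade      amount
0     B  464.000000
1     C  256.400000
2     D  318.333333
3     E  454.000000
add column amount_plus_4 = t['amount'] + 4:
  grade      amount  amount_plus_4
0     B  464.000000     468.000000
1     C  256.400000     260.400000
2     D  318.333333     322.333333
3     E  454.000000     458.000000
filter rows where amount >= 454:
  grade  amount  amount_plus_4
0     B   464.0          468.0
3     E   454.0          458.0

458.0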